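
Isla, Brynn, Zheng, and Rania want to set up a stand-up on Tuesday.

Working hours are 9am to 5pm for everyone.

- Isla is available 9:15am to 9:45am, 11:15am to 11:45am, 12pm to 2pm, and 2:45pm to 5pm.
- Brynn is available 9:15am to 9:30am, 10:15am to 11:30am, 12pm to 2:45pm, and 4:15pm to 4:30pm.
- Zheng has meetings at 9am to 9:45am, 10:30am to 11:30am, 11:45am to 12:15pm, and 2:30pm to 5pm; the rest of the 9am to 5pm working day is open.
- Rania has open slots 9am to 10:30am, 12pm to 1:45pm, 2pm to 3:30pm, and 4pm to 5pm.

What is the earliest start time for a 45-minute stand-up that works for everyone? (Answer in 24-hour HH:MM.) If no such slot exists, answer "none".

12:15

Zheng free within 09:00–17:00: 09:45–10:30, 11:30–11:45, 12:15–14:30.
Isla ∩ Brynn: 09:15–09:30, 11:15–11:30, 12:00–14:00, 16:15–16:30.
Isla ∩ Brynn ∩ Zheng: 12:15–14:00.
Isla ∩ Brynn ∩ Zheng ∩ Rania: 12:15–13:45.
Windows ≥ 45 min: 12:15–13:45.
Earliest such window starts at 12:15.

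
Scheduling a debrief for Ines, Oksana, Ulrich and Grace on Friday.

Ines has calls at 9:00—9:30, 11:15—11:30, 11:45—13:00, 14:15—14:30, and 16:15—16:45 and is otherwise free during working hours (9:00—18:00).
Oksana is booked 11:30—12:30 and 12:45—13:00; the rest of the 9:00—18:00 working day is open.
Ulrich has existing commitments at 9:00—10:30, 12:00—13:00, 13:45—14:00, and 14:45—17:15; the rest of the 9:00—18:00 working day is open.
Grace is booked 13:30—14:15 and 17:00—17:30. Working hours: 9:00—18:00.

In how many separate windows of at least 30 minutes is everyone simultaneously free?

Ines free within 09:00–18:00: 09:30–11:15, 11:30–11:45, 13:00–14:15, 14:30–16:15, 16:45–18:00.
Oksana free within 09:00–18:00: 09:00–11:30, 12:30–12:45, 13:00–18:00.
Ulrich free within 09:00–18:00: 10:30–12:00, 13:00–13:45, 14:00–14:45, 17:15–18:00.
Grace free within 09:00–18:00: 09:00–13:30, 14:15–17:00, 17:30–18:00.
Ines ∩ Oksana: 09:30–11:15, 13:00–14:15, 14:30–16:15, 16:45–18:00.
Ines ∩ Oksana ∩ Ulrich: 10:30–11:15, 13:00–13:45, 14:00–14:15, 14:30–14:45, 17:15–18:00.
Ines ∩ Oksana ∩ Ulrich ∩ Grace: 10:30–11:15, 13:00–13:30, 14:30–14:45, 17:30–18:00.
Windows ≥ 30 min: 10:30–11:15, 13:00–13:30, 17:30–18:00.
That's 3 windows.

3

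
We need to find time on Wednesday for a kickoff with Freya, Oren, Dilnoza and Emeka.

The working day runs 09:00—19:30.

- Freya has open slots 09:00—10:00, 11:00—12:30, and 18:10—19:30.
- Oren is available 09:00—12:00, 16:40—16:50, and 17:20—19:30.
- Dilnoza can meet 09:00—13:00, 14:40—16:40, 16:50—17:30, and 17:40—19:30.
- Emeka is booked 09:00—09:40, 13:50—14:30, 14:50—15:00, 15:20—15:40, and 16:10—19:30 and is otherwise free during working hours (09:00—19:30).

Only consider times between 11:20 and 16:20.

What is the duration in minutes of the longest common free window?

Emeka free within 09:00–19:30: 09:40–13:50, 14:30–14:50, 15:00–15:20, 15:40–16:10.
Freya ∩ Oren: 09:00–10:00, 11:00–12:00, 18:10–19:30.
Freya ∩ Oren ∩ Dilnoza: 09:00–10:00, 11:00–12:00, 18:10–19:30.
Freya ∩ Oren ∩ Dilnoza ∩ Emeka: 09:40–10:00, 11:00–12:00.
Restricted to 11:20–16:20: 11:20–12:00.
Single common window of 40 minutes.

40 minutes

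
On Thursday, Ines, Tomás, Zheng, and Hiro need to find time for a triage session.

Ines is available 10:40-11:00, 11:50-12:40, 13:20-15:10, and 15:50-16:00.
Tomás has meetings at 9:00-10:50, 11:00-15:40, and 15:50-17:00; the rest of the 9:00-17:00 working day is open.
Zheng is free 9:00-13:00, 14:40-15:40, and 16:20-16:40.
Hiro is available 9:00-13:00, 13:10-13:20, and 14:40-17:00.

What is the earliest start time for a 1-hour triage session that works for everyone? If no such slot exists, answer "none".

Tomás free within 09:00–17:00: 10:50–11:00, 15:40–15:50.
Ines ∩ Tomás: 10:50–11:00.
Ines ∩ Tomás ∩ Zheng: 10:50–11:00.
Ines ∩ Tomás ∩ Zheng ∩ Hiro: 10:50–11:00.
Windows ≥ 60 min: (none).

none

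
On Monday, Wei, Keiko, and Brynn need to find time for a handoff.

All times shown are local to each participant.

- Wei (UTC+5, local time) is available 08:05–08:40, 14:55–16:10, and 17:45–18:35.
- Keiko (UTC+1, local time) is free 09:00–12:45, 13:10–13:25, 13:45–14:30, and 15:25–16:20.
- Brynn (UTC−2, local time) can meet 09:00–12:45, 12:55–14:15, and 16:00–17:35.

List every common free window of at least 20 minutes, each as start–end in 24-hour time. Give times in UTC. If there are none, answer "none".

12:45–13:30

Wei → UTC: 03:05–03:40, 09:55–11:10, 12:45–13:35.
Keiko → UTC: 08:00–11:45, 12:10–12:25, 12:45–13:30, 14:25–15:20.
Brynn → UTC: 11:00–14:45, 14:55–16:15, 18:00–19:35.
Wei ∩ Keiko: 09:55–11:10, 12:45–13:30.
Wei ∩ Keiko ∩ Brynn: 11:00–11:10, 12:45–13:30.
Windows ≥ 20 min: 12:45–13:30.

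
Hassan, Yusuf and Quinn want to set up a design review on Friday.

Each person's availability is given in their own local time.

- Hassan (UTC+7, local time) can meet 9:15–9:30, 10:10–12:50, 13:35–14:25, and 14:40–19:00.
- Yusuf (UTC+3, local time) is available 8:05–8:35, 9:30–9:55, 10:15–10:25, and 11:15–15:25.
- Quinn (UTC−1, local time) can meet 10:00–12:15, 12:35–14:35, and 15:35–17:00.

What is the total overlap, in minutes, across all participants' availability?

60 minutes

Hassan → UTC: 02:15–02:30, 03:10–05:50, 06:35–07:25, 07:40–12:00.
Yusuf → UTC: 05:05–05:35, 06:30–06:55, 07:15–07:25, 08:15–12:25.
Quinn → UTC: 11:00–13:15, 13:35–15:35, 16:35–18:00.
Hassan ∩ Yusuf: 05:05–05:35, 06:35–06:55, 07:15–07:25, 08:15–12:00.
Hassan ∩ Yusuf ∩ Quinn: 11:00–12:00.
Total common minutes: 60.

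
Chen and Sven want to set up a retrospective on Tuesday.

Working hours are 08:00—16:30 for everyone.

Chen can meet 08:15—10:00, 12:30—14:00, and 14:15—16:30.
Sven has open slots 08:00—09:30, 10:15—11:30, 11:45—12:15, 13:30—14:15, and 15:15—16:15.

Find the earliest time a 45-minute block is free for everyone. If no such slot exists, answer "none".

08:15

Chen ∩ Sven: 08:15–09:30, 13:30–14:00, 15:15–16:15.
Windows ≥ 45 min: 08:15–09:30, 15:15–16:15.
Earliest such window starts at 08:15.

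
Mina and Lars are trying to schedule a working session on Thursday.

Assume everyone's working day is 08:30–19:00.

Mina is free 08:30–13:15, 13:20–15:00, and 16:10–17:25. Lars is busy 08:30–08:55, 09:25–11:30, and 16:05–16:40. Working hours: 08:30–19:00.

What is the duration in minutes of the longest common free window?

105 minutes

Lars free within 08:30–19:00: 08:55–09:25, 11:30–16:05, 16:40–19:00.
Mina ∩ Lars: 08:55–09:25, 11:30–13:15, 13:20–15:00, 16:40–17:25.
Common window lengths: 30, 105, 100, 45 min; longest is 105.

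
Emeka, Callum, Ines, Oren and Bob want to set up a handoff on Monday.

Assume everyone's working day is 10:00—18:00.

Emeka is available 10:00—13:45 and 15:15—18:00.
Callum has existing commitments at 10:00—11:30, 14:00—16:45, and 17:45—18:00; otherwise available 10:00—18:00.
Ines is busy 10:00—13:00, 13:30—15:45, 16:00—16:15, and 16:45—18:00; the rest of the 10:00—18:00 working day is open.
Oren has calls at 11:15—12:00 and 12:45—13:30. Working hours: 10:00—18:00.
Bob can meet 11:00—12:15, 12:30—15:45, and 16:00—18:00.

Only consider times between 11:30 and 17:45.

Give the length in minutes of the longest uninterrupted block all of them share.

0 minutes

Callum free within 10:00–18:00: 11:30–14:00, 16:45–17:45.
Ines free within 10:00–18:00: 13:00–13:30, 15:45–16:00, 16:15–16:45.
Oren free within 10:00–18:00: 10:00–11:15, 12:00–12:45, 13:30–18:00.
Emeka ∩ Callum: 11:30–13:45, 16:45–17:45.
Emeka ∩ Callum ∩ Ines: 13:00–13:30.
Emeka ∩ Callum ∩ Ines ∩ Oren: (none).
Emeka ∩ Callum ∩ Ines ∩ Oren ∩ Bob: (none).
Restricted to 11:30–17:45: (none).
No common window.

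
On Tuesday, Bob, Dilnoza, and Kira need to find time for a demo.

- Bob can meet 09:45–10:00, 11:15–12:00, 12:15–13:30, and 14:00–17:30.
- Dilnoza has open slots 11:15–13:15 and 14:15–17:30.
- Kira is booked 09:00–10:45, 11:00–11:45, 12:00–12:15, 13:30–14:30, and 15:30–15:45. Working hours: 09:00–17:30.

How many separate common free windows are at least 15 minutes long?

Kira free within 09:00–17:30: 10:45–11:00, 11:45–12:00, 12:15–13:30, 14:30–15:30, 15:45–17:30.
Bob ∩ Dilnoza: 11:15–12:00, 12:15–13:15, 14:15–17:30.
Bob ∩ Dilnoza ∩ Kira: 11:45–12:00, 12:15–13:15, 14:30–15:30, 15:45–17:30.
Windows ≥ 15 min: 11:45–12:00, 12:15–13:15, 14:30–15:30, 15:45–17:30.
That's 4 windows.

4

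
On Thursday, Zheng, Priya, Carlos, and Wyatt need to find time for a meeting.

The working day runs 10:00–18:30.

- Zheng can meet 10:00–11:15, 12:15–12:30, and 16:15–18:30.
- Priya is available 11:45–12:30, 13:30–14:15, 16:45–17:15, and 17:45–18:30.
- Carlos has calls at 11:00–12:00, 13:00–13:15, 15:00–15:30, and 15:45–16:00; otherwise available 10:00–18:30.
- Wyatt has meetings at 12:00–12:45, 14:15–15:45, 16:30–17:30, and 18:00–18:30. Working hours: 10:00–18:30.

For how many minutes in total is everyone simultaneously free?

15 minutes

Carlos free within 10:00–18:30: 10:00–11:00, 12:00–13:00, 13:15–15:00, 15:30–15:45, 16:00–18:30.
Wyatt free within 10:00–18:30: 10:00–12:00, 12:45–14:15, 15:45–16:30, 17:30–18:00.
Zheng ∩ Priya: 12:15–12:30, 16:45–17:15, 17:45–18:30.
Zheng ∩ Priya ∩ Carlos: 12:15–12:30, 16:45–17:15, 17:45–18:30.
Zheng ∩ Priya ∩ Carlos ∩ Wyatt: 17:45–18:00.
Total common minutes: 15.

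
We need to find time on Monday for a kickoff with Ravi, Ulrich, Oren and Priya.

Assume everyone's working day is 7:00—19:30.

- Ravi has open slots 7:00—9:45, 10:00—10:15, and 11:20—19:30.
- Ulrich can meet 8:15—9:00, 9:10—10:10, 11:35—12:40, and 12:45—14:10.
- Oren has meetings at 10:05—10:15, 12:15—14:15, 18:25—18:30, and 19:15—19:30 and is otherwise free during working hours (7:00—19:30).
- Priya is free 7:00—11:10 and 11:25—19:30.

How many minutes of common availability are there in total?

125 minutes

Oren free within 07:00–19:30: 07:00–10:05, 10:15–12:15, 14:15–18:25, 18:30–19:15.
Ravi ∩ Ulrich: 08:15–09:00, 09:10–09:45, 10:00–10:10, 11:35–12:40, 12:45–14:10.
Ravi ∩ Ulrich ∩ Oren: 08:15–09:00, 09:10–09:45, 10:00–10:05, 11:35–12:15.
Ravi ∩ Ulrich ∩ Oren ∩ Priya: 08:15–09:00, 09:10–09:45, 10:00–10:05, 11:35–12:15.
Total common minutes: 45 + 35 + 5 + 40 = 125.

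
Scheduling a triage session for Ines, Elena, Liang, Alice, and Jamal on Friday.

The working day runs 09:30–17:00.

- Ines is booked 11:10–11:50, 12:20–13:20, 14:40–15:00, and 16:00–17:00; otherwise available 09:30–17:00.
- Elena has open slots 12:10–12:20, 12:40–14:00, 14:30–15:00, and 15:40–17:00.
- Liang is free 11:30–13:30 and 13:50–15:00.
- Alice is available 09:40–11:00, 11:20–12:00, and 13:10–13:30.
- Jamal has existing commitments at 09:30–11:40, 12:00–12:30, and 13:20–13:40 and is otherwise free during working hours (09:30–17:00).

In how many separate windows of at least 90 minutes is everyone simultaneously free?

0

Ines free within 09:30–17:00: 09:30–11:10, 11:50–12:20, 13:20–14:40, 15:00–16:00.
Jamal free within 09:30–17:00: 11:40–12:00, 12:30–13:20, 13:40–17:00.
Ines ∩ Elena: 12:10–12:20, 13:20–14:00, 14:30–14:40, 15:40–16:00.
Ines ∩ Elena ∩ Liang: 12:10–12:20, 13:20–13:30, 13:50–14:00, 14:30–14:40.
Ines ∩ Elena ∩ Liang ∩ Alice: 13:20–13:30.
Ines ∩ Elena ∩ Liang ∩ Alice ∩ Jamal: (none).
Windows ≥ 90 min: (none).
That's 0 windows.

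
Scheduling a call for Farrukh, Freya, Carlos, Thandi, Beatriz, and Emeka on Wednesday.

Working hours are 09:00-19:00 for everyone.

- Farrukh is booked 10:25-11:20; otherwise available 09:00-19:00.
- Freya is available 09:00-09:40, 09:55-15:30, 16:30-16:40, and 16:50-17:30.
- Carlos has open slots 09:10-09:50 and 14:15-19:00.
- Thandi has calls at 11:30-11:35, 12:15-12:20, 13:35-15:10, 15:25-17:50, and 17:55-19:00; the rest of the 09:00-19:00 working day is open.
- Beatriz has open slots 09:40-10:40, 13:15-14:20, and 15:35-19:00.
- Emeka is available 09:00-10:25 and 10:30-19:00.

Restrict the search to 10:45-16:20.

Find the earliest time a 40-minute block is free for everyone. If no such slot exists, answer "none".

none

Farrukh free within 09:00–19:00: 09:00–10:25, 11:20–19:00.
Thandi free within 09:00–19:00: 09:00–11:30, 11:35–12:15, 12:20–13:35, 15:10–15:25, 17:50–17:55.
Farrukh ∩ Freya: 09:00–09:40, 09:55–10:25, 11:20–15:30, 16:30–16:40, 16:50–17:30.
Farrukh ∩ Freya ∩ Carlos: 09:10–09:40, 14:15–15:30, 16:30–16:40, 16:50–17:30.
Farrukh ∩ Freya ∩ Carlos ∩ Thandi: 09:10–09:40, 15:10–15:25.
Farrukh ∩ Freya ∩ Carlos ∩ Thandi ∩ Beatriz: (none).
Farrukh ∩ Freya ∩ Carlos ∩ Thandi ∩ Beatriz ∩ Emeka: (none).
Restricted to 10:45–16:20: (none).
Windows ≥ 40 min: (none).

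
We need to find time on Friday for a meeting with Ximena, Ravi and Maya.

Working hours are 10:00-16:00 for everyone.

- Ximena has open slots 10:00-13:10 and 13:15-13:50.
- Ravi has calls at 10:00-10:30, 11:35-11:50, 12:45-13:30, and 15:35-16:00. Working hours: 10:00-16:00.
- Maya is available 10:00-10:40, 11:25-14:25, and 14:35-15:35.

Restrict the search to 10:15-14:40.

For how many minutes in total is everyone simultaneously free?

Ravi free within 10:00–16:00: 10:30–11:35, 11:50–12:45, 13:30–15:35.
Ximena ∩ Ravi: 10:30–11:35, 11:50–12:45, 13:30–13:50.
Ximena ∩ Ravi ∩ Maya: 10:30–10:40, 11:25–11:35, 11:50–12:45, 13:30–13:50.
Restricted to 10:15–14:40: 10:30–10:40, 11:25–11:35, 11:50–12:45, 13:30–13:50.
Total common minutes: 10 + 10 + 55 + 20 = 95.

95 minutes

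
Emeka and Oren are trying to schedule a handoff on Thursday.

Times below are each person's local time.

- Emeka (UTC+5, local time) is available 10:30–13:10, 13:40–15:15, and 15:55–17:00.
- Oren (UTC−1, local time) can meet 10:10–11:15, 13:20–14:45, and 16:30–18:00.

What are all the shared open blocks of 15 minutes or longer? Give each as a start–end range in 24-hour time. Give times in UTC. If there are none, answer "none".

Emeka → UTC: 05:30–08:10, 08:40–10:15, 10:55–12:00.
Oren → UTC: 11:10–12:15, 14:20–15:45, 17:30–19:00.
Emeka ∩ Oren: 11:10–12:00.
Windows ≥ 15 min: 11:10–12:00.

11:10–12:00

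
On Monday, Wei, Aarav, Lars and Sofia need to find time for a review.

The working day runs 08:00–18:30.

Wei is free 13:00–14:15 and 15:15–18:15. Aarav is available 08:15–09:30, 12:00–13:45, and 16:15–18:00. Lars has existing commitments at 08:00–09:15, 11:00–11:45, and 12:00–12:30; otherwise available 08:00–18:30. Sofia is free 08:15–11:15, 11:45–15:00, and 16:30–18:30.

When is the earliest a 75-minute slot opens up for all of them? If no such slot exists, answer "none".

Lars free within 08:00–18:30: 09:15–11:00, 11:45–12:00, 12:30–18:30.
Wei ∩ Aarav: 13:00–13:45, 16:15–18:00.
Wei ∩ Aarav ∩ Lars: 13:00–13:45, 16:15–18:00.
Wei ∩ Aarav ∩ Lars ∩ Sofia: 13:00–13:45, 16:30–18:00.
Windows ≥ 75 min: 16:30–18:00.
Earliest such window starts at 16:30.

16:30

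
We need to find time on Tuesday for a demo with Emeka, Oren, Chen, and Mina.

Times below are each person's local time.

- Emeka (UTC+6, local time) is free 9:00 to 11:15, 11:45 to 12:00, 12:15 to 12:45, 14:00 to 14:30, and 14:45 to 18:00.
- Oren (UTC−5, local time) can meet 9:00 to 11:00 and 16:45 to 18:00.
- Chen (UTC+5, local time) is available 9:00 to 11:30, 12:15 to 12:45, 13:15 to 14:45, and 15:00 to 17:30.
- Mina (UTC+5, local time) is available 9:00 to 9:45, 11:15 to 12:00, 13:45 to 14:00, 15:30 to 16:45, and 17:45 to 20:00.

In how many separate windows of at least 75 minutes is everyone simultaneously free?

Emeka → UTC: 03:00–05:15, 05:45–06:00, 06:15–06:45, 08:00–08:30, 08:45–12:00.
Oren → UTC: 14:00–16:00, 21:45–23:00.
Chen → UTC: 04:00–06:30, 07:15–07:45, 08:15–09:45, 10:00–12:30.
Mina → UTC: 04:00–04:45, 06:15–07:00, 08:45–09:00, 10:30–11:45, 12:45–15:00.
Emeka ∩ Oren: (none).
Emeka ∩ Oren ∩ Chen: (none).
Emeka ∩ Oren ∩ Chen ∩ Mina: (none).
Windows ≥ 75 min: (none).
That's 0 windows.

0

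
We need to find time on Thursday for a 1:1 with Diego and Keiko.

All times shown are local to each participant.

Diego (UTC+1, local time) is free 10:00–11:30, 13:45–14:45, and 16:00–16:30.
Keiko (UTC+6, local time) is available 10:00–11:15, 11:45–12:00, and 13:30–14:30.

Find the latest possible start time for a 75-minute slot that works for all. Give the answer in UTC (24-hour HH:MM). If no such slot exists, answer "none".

Diego → UTC: 09:00–10:30, 12:45–13:45, 15:00–15:30.
Keiko → UTC: 04:00–05:15, 05:45–06:00, 07:30–08:30.
Diego ∩ Keiko: (none).
Windows ≥ 75 min: (none).

none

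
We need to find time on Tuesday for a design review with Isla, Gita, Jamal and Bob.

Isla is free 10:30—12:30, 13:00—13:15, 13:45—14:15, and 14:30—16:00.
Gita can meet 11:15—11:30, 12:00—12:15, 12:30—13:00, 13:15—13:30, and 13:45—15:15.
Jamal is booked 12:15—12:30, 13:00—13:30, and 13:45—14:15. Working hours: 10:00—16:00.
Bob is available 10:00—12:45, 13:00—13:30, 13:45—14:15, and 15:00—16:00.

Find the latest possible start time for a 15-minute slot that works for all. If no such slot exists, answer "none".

Jamal free within 10:00–16:00: 10:00–12:15, 12:30–13:00, 13:30–13:45, 14:15–16:00.
Isla ∩ Gita: 11:15–11:30, 12:00–12:15, 13:45–14:15, 14:30–15:15.
Isla ∩ Gita ∩ Jamal: 11:15–11:30, 12:00–12:15, 14:30–15:15.
Isla ∩ Gita ∩ Jamal ∩ Bob: 11:15–11:30, 12:00–12:15, 15:00–15:15.
Windows ≥ 15 min: 11:15–11:30, 12:00–12:15, 15:00–15:15.
Latest start in the last window 15:00–15:15 is 15:15 − 15 min = 15:00.

15:00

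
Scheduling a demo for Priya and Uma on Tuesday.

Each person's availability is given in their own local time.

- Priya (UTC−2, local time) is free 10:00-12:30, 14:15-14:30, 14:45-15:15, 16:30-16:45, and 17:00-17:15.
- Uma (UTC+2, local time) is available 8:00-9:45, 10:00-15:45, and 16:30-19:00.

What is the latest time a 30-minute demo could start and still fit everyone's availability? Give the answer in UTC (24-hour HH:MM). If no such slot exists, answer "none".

Priya → UTC: 12:00–14:30, 16:15–16:30, 16:45–17:15, 18:30–18:45, 19:00–19:15.
Uma → UTC: 06:00–07:45, 08:00–13:45, 14:30–17:00.
Priya ∩ Uma: 12:00–13:45, 16:15–16:30, 16:45–17:00.
Windows ≥ 30 min: 12:00–13:45.
Latest start in the last window 12:00–13:45 is 13:45 − 30 min = 13:15.

13:15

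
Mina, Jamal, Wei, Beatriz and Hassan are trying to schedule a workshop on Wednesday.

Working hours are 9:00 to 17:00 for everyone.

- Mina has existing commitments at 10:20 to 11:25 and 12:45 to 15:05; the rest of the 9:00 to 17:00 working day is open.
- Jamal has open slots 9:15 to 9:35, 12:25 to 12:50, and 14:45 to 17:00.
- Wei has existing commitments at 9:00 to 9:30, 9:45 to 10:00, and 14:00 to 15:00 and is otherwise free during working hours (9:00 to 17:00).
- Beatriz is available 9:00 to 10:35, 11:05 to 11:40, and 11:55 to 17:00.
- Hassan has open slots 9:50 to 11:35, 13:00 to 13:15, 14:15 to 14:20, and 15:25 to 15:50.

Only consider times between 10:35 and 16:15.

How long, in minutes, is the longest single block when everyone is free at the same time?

Mina free within 09:00–17:00: 09:00–10:20, 11:25–12:45, 15:05–17:00.
Wei free within 09:00–17:00: 09:30–09:45, 10:00–14:00, 15:00–17:00.
Mina ∩ Jamal: 09:15–09:35, 12:25–12:45, 15:05–17:00.
Mina ∩ Jamal ∩ Wei: 09:30–09:35, 12:25–12:45, 15:05–17:00.
Mina ∩ Jamal ∩ Wei ∩ Beatriz: 09:30–09:35, 12:25–12:45, 15:05–17:00.
Mina ∩ Jamal ∩ Wei ∩ Beatriz ∩ Hassan: 15:25–15:50.
Restricted to 10:35–16:15: 15:25–15:50.
Single common window of 25 minutes.

25 minutes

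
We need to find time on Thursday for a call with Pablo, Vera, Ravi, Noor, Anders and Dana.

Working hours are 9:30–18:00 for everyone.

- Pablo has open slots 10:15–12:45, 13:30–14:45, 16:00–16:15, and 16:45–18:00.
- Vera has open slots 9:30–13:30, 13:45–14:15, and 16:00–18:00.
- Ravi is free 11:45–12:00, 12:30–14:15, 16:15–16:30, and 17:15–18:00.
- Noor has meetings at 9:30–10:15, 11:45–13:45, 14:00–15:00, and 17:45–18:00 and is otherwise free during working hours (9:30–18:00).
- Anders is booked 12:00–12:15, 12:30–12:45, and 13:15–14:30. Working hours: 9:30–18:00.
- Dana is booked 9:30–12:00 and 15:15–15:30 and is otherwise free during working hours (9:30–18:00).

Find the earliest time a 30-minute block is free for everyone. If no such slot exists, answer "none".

17:15

Noor free within 09:30–18:00: 10:15–11:45, 13:45–14:00, 15:00–17:45.
Anders free within 09:30–18:00: 09:30–12:00, 12:15–12:30, 12:45–13:15, 14:30–18:00.
Dana free within 09:30–18:00: 12:00–15:15, 15:30–18:00.
Pablo ∩ Vera: 10:15–12:45, 13:45–14:15, 16:00–16:15, 16:45–18:00.
Pablo ∩ Vera ∩ Ravi: 11:45–12:00, 12:30–12:45, 13:45–14:15, 17:15–18:00.
Pablo ∩ Vera ∩ Ravi ∩ Noor: 13:45–14:00, 17:15–17:45.
Pablo ∩ Vera ∩ Ravi ∩ Noor ∩ Anders: 17:15–17:45.
Pablo ∩ Vera ∩ Ravi ∩ Noor ∩ Anders ∩ Dana: 17:15–17:45.
Windows ≥ 30 min: 17:15–17:45.
Earliest such window starts at 17:15.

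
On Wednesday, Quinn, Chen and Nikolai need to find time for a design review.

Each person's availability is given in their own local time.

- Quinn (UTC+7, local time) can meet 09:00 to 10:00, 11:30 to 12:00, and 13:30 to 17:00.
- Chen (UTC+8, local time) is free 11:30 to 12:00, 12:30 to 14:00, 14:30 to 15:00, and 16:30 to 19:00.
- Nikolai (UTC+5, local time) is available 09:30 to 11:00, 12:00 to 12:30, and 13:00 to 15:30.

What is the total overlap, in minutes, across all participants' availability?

120 minutes

Quinn → UTC: 02:00–03:00, 04:30–05:00, 06:30–10:00.
Chen → UTC: 03:30–04:00, 04:30–06:00, 06:30–07:00, 08:30–11:00.
Nikolai → UTC: 04:30–06:00, 07:00–07:30, 08:00–10:30.
Quinn ∩ Chen: 04:30–05:00, 06:30–07:00, 08:30–10:00.
Quinn ∩ Chen ∩ Nikolai: 04:30–05:00, 08:30–10:00.
Total common minutes: 30 + 90 = 120.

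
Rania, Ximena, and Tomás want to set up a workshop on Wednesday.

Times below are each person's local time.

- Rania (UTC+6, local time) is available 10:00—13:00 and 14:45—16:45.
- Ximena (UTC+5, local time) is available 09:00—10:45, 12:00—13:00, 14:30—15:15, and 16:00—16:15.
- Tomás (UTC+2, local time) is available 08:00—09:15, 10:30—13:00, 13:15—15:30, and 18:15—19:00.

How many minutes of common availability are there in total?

Rania → UTC: 04:00–07:00, 08:45–10:45.
Ximena → UTC: 04:00–05:45, 07:00–08:00, 09:30–10:15, 11:00–11:15.
Tomás → UTC: 06:00–07:15, 08:30–11:00, 11:15–13:30, 16:15–17:00.
Rania ∩ Ximena: 04:00–05:45, 09:30–10:15.
Rania ∩ Ximena ∩ Tomás: 09:30–10:15.
Total common minutes: 45.

45 minutes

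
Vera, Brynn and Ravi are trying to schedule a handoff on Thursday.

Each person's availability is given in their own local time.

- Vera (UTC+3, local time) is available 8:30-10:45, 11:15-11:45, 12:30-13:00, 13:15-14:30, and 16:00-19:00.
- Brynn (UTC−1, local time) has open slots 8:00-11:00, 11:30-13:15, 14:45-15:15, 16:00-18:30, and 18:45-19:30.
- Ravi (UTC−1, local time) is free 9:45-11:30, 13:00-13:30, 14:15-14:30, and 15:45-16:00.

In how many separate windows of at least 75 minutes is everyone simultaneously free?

Vera → UTC: 05:30–07:45, 08:15–08:45, 09:30–10:00, 10:15–11:30, 13:00–16:00.
Brynn → UTC: 09:00–12:00, 12:30–14:15, 15:45–16:15, 17:00–19:30, 19:45–20:30.
Ravi → UTC: 10:45–12:30, 14:00–14:30, 15:15–15:30, 16:45–17:00.
Vera ∩ Brynn: 09:30–10:00, 10:15–11:30, 13:00–14:15, 15:45–16:00.
Vera ∩ Brynn ∩ Ravi: 10:45–11:30, 14:00–14:15.
Windows ≥ 75 min: (none).
That's 0 windows.

0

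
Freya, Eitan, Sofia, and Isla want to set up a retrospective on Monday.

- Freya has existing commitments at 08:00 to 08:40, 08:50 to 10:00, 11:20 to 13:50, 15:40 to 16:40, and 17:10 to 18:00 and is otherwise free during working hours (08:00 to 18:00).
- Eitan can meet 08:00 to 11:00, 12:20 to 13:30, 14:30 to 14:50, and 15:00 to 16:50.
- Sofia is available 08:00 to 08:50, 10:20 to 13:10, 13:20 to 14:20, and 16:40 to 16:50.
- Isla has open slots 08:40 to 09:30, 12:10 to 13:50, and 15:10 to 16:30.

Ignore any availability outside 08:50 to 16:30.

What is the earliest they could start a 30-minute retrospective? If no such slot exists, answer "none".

none

Freya free within 08:00–18:00: 08:40–08:50, 10:00–11:20, 13:50–15:40, 16:40–17:10.
Freya ∩ Eitan: 08:40–08:50, 10:00–11:00, 14:30–14:50, 15:00–15:40, 16:40–16:50.
Freya ∩ Eitan ∩ Sofia: 08:40–08:50, 10:20–11:00, 16:40–16:50.
Freya ∩ Eitan ∩ Sofia ∩ Isla: 08:40–08:50.
Restricted to 08:50–16:30: (none).
Windows ≥ 30 min: (none).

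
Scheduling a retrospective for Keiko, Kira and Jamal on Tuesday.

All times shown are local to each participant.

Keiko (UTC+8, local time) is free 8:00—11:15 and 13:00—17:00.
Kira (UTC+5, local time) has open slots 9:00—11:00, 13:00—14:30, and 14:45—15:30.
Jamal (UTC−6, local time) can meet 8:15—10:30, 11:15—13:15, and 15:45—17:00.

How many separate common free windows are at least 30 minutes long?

Keiko → UTC: 00:00–03:15, 05:00–09:00.
Kira → UTC: 04:00–06:00, 08:00–09:30, 09:45–10:30.
Jamal → UTC: 14:15–16:30, 17:15–19:15, 21:45–23:00.
Keiko ∩ Kira: 05:00–06:00, 08:00–09:00.
Keiko ∩ Kira ∩ Jamal: (none).
Windows ≥ 30 min: (none).
That's 0 windows.

0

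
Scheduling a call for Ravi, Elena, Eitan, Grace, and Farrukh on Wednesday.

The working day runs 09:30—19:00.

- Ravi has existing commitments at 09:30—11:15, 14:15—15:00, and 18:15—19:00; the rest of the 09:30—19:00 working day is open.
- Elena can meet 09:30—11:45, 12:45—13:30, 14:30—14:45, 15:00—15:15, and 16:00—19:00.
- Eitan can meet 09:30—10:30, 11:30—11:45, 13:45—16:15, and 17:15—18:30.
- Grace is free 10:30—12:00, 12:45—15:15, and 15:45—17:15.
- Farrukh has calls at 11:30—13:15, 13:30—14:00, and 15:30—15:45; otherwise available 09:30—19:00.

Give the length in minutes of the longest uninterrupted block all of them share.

15 minutes

Ravi free within 09:30–19:00: 11:15–14:15, 15:00–18:15.
Farrukh free within 09:30–19:00: 09:30–11:30, 13:15–13:30, 14:00–15:30, 15:45–19:00.
Ravi ∩ Elena: 11:15–11:45, 12:45–13:30, 15:00–15:15, 16:00–18:15.
Ravi ∩ Elena ∩ Eitan: 11:30–11:45, 15:00–15:15, 16:00–16:15, 17:15–18:15.
Ravi ∩ Elena ∩ Eitan ∩ Grace: 11:30–11:45, 15:00–15:15, 16:00–16:15.
Ravi ∩ Elena ∩ Eitan ∩ Grace ∩ Farrukh: 15:00–15:15, 16:00–16:15.
Common window lengths: 15, 15 min; longest is 15.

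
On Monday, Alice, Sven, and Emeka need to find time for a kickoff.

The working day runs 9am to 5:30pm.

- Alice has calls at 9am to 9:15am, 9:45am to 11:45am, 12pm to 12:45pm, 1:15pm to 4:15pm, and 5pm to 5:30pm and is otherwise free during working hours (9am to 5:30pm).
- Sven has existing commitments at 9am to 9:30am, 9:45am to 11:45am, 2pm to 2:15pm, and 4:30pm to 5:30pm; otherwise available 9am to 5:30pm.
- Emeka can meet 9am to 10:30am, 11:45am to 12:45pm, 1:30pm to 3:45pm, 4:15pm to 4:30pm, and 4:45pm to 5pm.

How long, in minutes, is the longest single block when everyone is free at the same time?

Alice free within 09:00–17:30: 09:15–09:45, 11:45–12:00, 12:45–13:15, 16:15–17:00.
Sven free within 09:00–17:30: 09:30–09:45, 11:45–14:00, 14:15–16:30.
Alice ∩ Sven: 09:30–09:45, 11:45–12:00, 12:45–13:15, 16:15–16:30.
Alice ∩ Sven ∩ Emeka: 09:30–09:45, 11:45–12:00, 16:15–16:30.
Common window lengths: 15, 15, 15 min; longest is 15.

15 minutes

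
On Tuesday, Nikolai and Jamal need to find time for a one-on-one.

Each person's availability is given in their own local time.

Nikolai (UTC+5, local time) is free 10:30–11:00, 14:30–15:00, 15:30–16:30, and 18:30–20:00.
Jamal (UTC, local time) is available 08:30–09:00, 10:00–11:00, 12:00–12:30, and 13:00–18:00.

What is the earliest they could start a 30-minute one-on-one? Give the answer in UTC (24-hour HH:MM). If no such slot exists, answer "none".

10:30

Nikolai → UTC: 05:30–06:00, 09:30–10:00, 10:30–11:30, 13:30–15:00.
Jamal → UTC: 08:30–09:00, 10:00–11:00, 12:00–12:30, 13:00–18:00.
Nikolai ∩ Jamal: 10:30–11:00, 13:30–15:00.
Windows ≥ 30 min: 10:30–11:00, 13:30–15:00.
Earliest such window starts at 10:30.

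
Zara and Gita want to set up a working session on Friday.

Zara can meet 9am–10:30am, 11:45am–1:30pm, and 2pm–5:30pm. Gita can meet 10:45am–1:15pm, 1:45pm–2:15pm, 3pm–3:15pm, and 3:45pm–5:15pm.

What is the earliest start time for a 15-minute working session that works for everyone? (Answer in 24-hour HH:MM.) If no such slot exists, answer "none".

11:45

Zara ∩ Gita: 11:45–13:15, 14:00–14:15, 15:00–15:15, 15:45–17:15.
Windows ≥ 15 min: 11:45–13:15, 14:00–14:15, 15:00–15:15, 15:45–17:15.
Earliest such window starts at 11:45.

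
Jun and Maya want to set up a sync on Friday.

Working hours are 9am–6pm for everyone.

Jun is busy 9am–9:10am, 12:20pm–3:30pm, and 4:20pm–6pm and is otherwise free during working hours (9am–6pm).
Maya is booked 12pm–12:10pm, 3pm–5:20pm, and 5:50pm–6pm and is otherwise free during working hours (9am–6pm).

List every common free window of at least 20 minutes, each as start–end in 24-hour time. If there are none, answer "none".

Jun free within 09:00–18:00: 09:10–12:20, 15:30–16:20.
Maya free within 09:00–18:00: 09:00–12:00, 12:10–15:00, 17:20–17:50.
Jun ∩ Maya: 09:10–12:00, 12:10–12:20.
Windows ≥ 20 min: 09:10–12:00.

09:10–12:00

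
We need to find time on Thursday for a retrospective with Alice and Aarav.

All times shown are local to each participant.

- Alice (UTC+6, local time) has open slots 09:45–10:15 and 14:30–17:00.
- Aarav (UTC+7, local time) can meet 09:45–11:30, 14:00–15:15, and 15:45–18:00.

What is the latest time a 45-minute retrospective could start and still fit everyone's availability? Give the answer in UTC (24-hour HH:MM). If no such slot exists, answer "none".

10:15

Alice → UTC: 03:45–04:15, 08:30–11:00.
Aarav → UTC: 02:45–04:30, 07:00–08:15, 08:45–11:00.
Alice ∩ Aarav: 03:45–04:15, 08:45–11:00.
Windows ≥ 45 min: 08:45–11:00.
Latest start in the last window 08:45–11:00 is 11:00 − 45 min = 10:15.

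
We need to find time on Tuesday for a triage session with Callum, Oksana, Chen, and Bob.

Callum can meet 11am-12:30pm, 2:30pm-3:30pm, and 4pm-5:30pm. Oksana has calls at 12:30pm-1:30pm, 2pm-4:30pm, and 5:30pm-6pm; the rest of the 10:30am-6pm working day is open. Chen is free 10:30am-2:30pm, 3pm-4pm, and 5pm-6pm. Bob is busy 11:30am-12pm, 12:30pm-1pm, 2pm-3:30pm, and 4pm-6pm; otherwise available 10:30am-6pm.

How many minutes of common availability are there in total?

Oksana free within 10:30–18:00: 10:30–12:30, 13:30–14:00, 16:30–17:30.
Bob free within 10:30–18:00: 10:30–11:30, 12:00–12:30, 13:00–14:00, 15:30–16:00.
Callum ∩ Oksana: 11:00–12:30, 16:30–17:30.
Callum ∩ Oksana ∩ Chen: 11:00–12:30, 17:00–17:30.
Callum ∩ Oksana ∩ Chen ∩ Bob: 11:00–11:30, 12:00–12:30.
Total common minutes: 30 + 30 = 60.

60 minutes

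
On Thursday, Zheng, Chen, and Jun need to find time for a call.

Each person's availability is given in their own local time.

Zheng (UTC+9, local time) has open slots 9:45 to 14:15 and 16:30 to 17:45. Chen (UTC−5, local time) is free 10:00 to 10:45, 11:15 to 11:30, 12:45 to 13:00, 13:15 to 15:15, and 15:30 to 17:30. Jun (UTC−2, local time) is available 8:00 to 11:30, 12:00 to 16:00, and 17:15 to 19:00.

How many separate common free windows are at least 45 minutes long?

0

Zheng → UTC: 00:45–05:15, 07:30–08:45.
Chen → UTC: 15:00–15:45, 16:15–16:30, 17:45–18:00, 18:15–20:15, 20:30–22:30.
Jun → UTC: 10:00–13:30, 14:00–18:00, 19:15–21:00.
Zheng ∩ Chen: (none).
Zheng ∩ Chen ∩ Jun: (none).
Windows ≥ 45 min: (none).
That's 0 windows.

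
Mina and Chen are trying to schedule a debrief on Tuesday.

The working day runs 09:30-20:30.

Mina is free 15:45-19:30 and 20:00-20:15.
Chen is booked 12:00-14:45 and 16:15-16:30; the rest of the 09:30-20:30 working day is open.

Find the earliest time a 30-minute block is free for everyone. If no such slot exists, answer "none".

15:45

Chen free within 09:30–20:30: 09:30–12:00, 14:45–16:15, 16:30–20:30.
Mina ∩ Chen: 15:45–16:15, 16:30–19:30, 20:00–20:15.
Windows ≥ 30 min: 15:45–16:15, 16:30–19:30.
Earliest such window starts at 15:45.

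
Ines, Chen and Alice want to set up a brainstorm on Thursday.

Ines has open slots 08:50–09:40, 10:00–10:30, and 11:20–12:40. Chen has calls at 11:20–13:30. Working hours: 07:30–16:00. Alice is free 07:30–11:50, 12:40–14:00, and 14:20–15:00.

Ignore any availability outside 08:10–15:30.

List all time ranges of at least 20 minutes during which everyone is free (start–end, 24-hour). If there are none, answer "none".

Chen free within 07:30–16:00: 07:30–11:20, 13:30–16:00.
Ines ∩ Chen: 08:50–09:40, 10:00–10:30.
Ines ∩ Chen ∩ Alice: 08:50–09:40, 10:00–10:30.
Restricted to 08:10–15:30: 08:50–09:40, 10:00–10:30.
Windows ≥ 20 min: 08:50–09:40, 10:00–10:30.

08:50–09:40, 10:00–10:30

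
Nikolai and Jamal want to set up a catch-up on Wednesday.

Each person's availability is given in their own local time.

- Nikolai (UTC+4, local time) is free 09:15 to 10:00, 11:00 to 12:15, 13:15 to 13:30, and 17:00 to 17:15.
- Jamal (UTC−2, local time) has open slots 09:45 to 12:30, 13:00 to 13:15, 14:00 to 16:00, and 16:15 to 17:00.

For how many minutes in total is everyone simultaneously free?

15 minutes

Nikolai → UTC: 05:15–06:00, 07:00–08:15, 09:15–09:30, 13:00–13:15.
Jamal → UTC: 11:45–14:30, 15:00–15:15, 16:00–18:00, 18:15–19:00.
Nikolai ∩ Jamal: 13:00–13:15.
Total common minutes: 15.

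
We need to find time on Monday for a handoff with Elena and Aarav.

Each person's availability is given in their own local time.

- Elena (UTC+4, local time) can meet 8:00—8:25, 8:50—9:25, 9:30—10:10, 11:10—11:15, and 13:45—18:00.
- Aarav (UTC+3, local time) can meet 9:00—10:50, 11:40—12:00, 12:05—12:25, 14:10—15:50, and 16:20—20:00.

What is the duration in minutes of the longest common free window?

100 minutes

Elena → UTC: 04:00–04:25, 04:50–05:25, 05:30–06:10, 07:10–07:15, 09:45–14:00.
Aarav → UTC: 06:00–07:50, 08:40–09:00, 09:05–09:25, 11:10–12:50, 13:20–17:00.
Elena ∩ Aarav: 06:00–06:10, 07:10–07:15, 11:10–12:50, 13:20–14:00.
Common window lengths: 10, 5, 100, 40 min; longest is 100.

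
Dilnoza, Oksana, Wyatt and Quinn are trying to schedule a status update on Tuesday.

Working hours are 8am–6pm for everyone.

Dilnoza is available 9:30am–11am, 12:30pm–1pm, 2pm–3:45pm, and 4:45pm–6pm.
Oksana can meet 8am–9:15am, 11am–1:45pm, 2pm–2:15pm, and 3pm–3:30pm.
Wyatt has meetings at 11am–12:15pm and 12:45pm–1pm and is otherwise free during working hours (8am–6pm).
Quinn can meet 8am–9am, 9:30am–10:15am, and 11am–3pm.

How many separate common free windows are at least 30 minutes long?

Wyatt free within 08:00–18:00: 08:00–11:00, 12:15–12:45, 13:00–18:00.
Dilnoza ∩ Oksana: 12:30–13:00, 14:00–14:15, 15:00–15:30.
Dilnoza ∩ Oksana ∩ Wyatt: 12:30–12:45, 14:00–14:15, 15:00–15:30.
Dilnoza ∩ Oksana ∩ Wyatt ∩ Quinn: 12:30–12:45, 14:00–14:15.
Windows ≥ 30 min: (none).
That's 0 windows.

0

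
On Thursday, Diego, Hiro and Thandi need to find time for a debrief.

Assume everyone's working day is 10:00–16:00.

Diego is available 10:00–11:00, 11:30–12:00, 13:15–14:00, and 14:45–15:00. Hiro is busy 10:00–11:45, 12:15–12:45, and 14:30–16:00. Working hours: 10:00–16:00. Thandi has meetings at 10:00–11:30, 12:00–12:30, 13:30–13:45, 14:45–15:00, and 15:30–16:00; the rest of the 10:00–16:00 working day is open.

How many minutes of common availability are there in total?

45 minutes

Hiro free within 10:00–16:00: 11:45–12:15, 12:45–14:30.
Thandi free within 10:00–16:00: 11:30–12:00, 12:30–13:30, 13:45–14:45, 15:00–15:30.
Diego ∩ Hiro: 11:45–12:00, 13:15–14:00.
Diego ∩ Hiro ∩ Thandi: 11:45–12:00, 13:15–13:30, 13:45–14:00.
Total common minutes: 15 + 15 + 15 = 45.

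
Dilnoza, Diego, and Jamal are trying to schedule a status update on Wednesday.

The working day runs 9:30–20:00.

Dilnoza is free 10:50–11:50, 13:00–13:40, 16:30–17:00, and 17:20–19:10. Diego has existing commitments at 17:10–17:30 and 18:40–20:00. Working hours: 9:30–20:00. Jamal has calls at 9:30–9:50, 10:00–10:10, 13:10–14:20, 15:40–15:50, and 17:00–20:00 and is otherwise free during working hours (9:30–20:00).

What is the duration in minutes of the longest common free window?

Diego free within 09:30–20:00: 09:30–17:10, 17:30–18:40.
Jamal free within 09:30–20:00: 09:50–10:00, 10:10–13:10, 14:20–15:40, 15:50–17:00.
Dilnoza ∩ Diego: 10:50–11:50, 13:00–13:40, 16:30–17:00, 17:30–18:40.
Dilnoza ∩ Diego ∩ Jamal: 10:50–11:50, 13:00–13:10, 16:30–17:00.
Common window lengths: 60, 10, 30 min; longest is 60.

60 minutes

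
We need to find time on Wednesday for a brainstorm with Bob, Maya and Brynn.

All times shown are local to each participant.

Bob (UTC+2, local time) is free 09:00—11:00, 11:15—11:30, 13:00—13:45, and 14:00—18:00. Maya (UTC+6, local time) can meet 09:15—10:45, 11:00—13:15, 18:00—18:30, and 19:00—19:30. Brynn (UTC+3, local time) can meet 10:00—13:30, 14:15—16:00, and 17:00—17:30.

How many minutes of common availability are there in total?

45 minutes

Bob → UTC: 07:00–09:00, 09:15–09:30, 11:00–11:45, 12:00–16:00.
Maya → UTC: 03:15–04:45, 05:00–07:15, 12:00–12:30, 13:00–13:30.
Brynn → UTC: 07:00–10:30, 11:15–13:00, 14:00–14:30.
Bob ∩ Maya: 07:00–07:15, 12:00–12:30, 13:00–13:30.
Bob ∩ Maya ∩ Brynn: 07:00–07:15, 12:00–12:30.
Total common minutes: 15 + 30 = 45.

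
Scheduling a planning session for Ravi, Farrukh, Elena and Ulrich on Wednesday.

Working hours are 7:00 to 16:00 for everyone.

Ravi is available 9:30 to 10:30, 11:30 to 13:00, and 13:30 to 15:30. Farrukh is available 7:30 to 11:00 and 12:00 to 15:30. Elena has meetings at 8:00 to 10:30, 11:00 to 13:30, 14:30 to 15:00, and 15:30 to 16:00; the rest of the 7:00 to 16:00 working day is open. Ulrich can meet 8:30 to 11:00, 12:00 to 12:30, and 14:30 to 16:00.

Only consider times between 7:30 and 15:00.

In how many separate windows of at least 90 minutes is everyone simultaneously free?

Elena free within 07:00–16:00: 07:00–08:00, 10:30–11:00, 13:30–14:30, 15:00–15:30.
Ravi ∩ Farrukh: 09:30–10:30, 12:00–13:00, 13:30–15:30.
Ravi ∩ Farrukh ∩ Elena: 13:30–14:30, 15:00–15:30.
Ravi ∩ Farrukh ∩ Elena ∩ Ulrich: 15:00–15:30.
Restricted to 07:30–15:00: (none).
Windows ≥ 90 min: (none).
That's 0 windows.

0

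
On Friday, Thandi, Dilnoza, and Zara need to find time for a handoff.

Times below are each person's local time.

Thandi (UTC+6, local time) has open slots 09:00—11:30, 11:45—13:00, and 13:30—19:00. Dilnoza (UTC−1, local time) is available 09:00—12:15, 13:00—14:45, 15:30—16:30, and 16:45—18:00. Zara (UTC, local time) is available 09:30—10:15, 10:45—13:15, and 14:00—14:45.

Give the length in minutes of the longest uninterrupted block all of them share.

Thandi → UTC: 03:00–05:30, 05:45–07:00, 07:30–13:00.
Dilnoza → UTC: 10:00–13:15, 14:00–15:45, 16:30–17:30, 17:45–19:00.
Zara → UTC: 09:30–10:15, 10:45–13:15, 14:00–14:45.
Thandi ∩ Dilnoza: 10:00–13:00.
Thandi ∩ Dilnoza ∩ Zara: 10:00–10:15, 10:45–13:00.
Common window lengths: 15, 135 min; longest is 135.

135 minutes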